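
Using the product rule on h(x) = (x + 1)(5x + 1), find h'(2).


Let u(x) = x + 1 and v(x) = 5x + 1
u'(x) = 1
v'(x) = 5
Product rule: h'(x) = u'(x)*v(x) + u(x)*v'(x)
= 1 * (5x + 1) + (x + 1) * 5
At x = 2:
u(2) = 1 * 2 + 1 = 3
v(2) = 5 * 2 + 1 = 11
h'(2) = 1 * 11 + 3 * 5
= 11 + 15
= 26

26


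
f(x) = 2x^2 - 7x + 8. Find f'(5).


Differentiate term by term using power and sum rules:
f(x) = 2x^2 - 7x + 8
f'(x) = 4x - 7
Substitute x = 5:
f'(5) = 4 * 5 - 7
= 20 - 7
= 13

13


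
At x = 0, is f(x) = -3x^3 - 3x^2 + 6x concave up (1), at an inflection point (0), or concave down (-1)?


Concavity is determined by the sign of f''(x).
f(x) = -3x^3 - 3x^2 + 6x
f'(x) = -9x^2 - 6x + 6
f''(x) = -18x - 6
f''(0) = -18 * 0 - 6
= 0 - 6
= -6
Since f''(0) < 0, the function is concave down (-1)

-1


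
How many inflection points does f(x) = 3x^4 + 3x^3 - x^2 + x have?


Inflection points occur where f''(x) = 0 and concavity changes.
f(x) = 3x^4 + 3x^3 - x^2 + x
f'(x) = 12x^3 + 9x^2 - 2x + 1
f''(x) = 36x^2 + 18x - 2
This is a quadratic in x. Use the discriminant to count real roots.
Discriminant = (18)^2 - 4 * 36 * (-2)
= 324 - (-288)
= 612
Since discriminant > 0, f''(x) = 0 has 2 distinct real solutions.
A quadratic with two distinct real roots changes sign at each root, so concavity changes at both.
Number of inflection points: 2

2


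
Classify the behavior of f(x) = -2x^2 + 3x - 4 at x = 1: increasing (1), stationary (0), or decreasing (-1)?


Compute f'(x) to determine behavior:
f'(x) = -4x + 3
f'(1) = -4 * 1 + 3
= -4 + 3
= -1
Since f'(1) < 0, the function is decreasing (-1)

-1


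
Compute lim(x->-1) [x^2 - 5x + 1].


Since polynomials are continuous, we use direct substitution.
lim(x->-1) of x^2 - 5x + 1
= 1 * (-1)^2 - 5 * (-1) + 1
= 1 + 5 + 1
= 7

7


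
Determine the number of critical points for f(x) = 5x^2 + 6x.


Find where f'(x) = 0:
f'(x) = 10x + 6
Set f'(x) = 0:
10x + 6 = 0
x = -6 / 10 = -3/5
This is a linear equation in x, so there is exactly one solution.
Number of critical points: 1

1


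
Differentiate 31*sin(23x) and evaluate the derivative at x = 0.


Apply the chain rule to differentiate 31*sin(23x):
d/dx [31*sin(23x)]
= 31 * cos(23x) * d/dx(23x)
= 31 * 23 * cos(23x)
= 713 * cos(23x)
Evaluate at x = 0:
= 713 * cos(0)
= 713 * 1
= 713

713


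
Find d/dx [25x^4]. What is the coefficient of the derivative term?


We apply the power rule: d/dx [ax^n] = a*n * x^(n-1)
d/dx [25x^4]
= 25 * 4 * x^(4-1)
= 100x^3
The coefficient is 100

100


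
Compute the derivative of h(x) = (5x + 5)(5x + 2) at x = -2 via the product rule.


Let u(x) = 5x + 5 and v(x) = 5x + 2
u'(x) = 5
v'(x) = 5
Product rule: h'(x) = u'(x)*v(x) + u(x)*v'(x)
= 5 * (5x + 2) + (5x + 5) * 5
At x = -2:
u(-2) = 5 * (-2) + 5 = -5
v(-2) = 5 * (-2) + 2 = -8
h'(-2) = 5 * (-8) + (-5) * 5
= -40 - 25
= -65

-65


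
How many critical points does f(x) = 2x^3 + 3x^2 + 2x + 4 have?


Find where f'(x) = 0:
f(x) = 2x^3 + 3x^2 + 2x + 4
f'(x) = 6x^2 + 6x + 2
This is a quadratic in x. Use the discriminant to count real roots.
Discriminant = (6)^2 - 4 * 6 * 2
= 36 - 48
= -12
Since discriminant < 0, f'(x) = 0 has no real solutions.
Number of critical points: 0

0


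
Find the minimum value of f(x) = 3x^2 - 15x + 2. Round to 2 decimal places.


For a quadratic f(x) = ax^2 + bx + c with a > 0, the minimum is at the vertex.
Vertex x-coordinate: x = -b/(2a)
x = -(-15) / (2 * 3)
x = 15/6 = 5/2
Substitute back to find the minimum value:
f(5/2) = 3 * (5/2)^2 - 15 * (5/2) + 2
= 75/4 - 75/2 + 2
= -67/4 = -16.75

-16.75


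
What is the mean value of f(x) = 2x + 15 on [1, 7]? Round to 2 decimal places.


Average value = 1/(b-a) * integral from a to b of f(x) dx
First compute the integral of 2x + 15:
F(x) = x^2 + 15x
F(7) = 1 * 49 + 15 * 7 = 154
F(1) = 1 * 1 + 15 * 1 = 16
Integral = 154 - 16 = 138
Average = 138 / (7 - 1) = 138 / 6
= 23 = 23.00

23.00


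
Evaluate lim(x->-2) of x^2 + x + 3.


Since polynomials are continuous, we use direct substitution.
lim(x->-2) of x^2 + x + 3
= 1 * (-2)^2 + 1 * (-2) + 3
= 4 - 2 + 3
= 5

5


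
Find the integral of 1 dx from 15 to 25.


The integral of a constant k over [a, b] equals k * (b - a).
integral from 15 to 25 of 1 dx
= 1 * (25 - 15)
= 1 * 10
= 10

10


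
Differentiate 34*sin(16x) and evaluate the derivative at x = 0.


Apply the chain rule to differentiate 34*sin(16x):
d/dx [34*sin(16x)]
= 34 * cos(16x) * d/dx(16x)
= 34 * 16 * cos(16x)
= 544 * cos(16x)
Evaluate at x = 0:
= 544 * cos(0)
= 544 * 1
= 544

544


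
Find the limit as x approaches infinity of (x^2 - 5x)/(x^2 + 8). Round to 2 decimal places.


For limits at infinity with equal-degree polynomials,
we compare leading coefficients.
Numerator leading term: x^2
Denominator leading term: x^2
Divide both by x^2:
lim = (1 - 5/x) / (1 + 8/x^2)
As x -> infinity, the 1/x and 1/x^2 terms vanish:
= 1/1 = 1 = 1.00

1.00


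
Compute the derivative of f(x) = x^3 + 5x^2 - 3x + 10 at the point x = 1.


Differentiate f(x) = x^3 + 5x^2 - 3x + 10 term by term:
f'(x) = 3x^2 + 10x - 3
Substitute x = 1:
f'(1) = 3 * 1^2 + 10 * 1 - 3
= 3 + 10 - 3
= 10

10


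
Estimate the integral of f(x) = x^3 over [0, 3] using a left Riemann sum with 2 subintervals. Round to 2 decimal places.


Left Riemann sum uses left endpoints of each subinterval.
Interval: [0, 3], n = 2
dx = (3 - 0) / 2 = 3/2
Left endpoints: [0, 3/2]
f values: [0, 27/8]
Sum = dx * (sum of f values)
= 3/2 * 27/8
= 81/16 ≈ 5.06

5.06


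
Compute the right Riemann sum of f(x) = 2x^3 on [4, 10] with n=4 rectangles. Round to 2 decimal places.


Right Riemann sum uses right endpoints of each subinterval.
Interval: [4, 10], n = 4
dx = (10 - 4) / 4 = 3/2
Right endpoints: [11/2, 7, 17/2, 10]
f values: [1331/4, 686, 4913/4, 2000]
Sum = dx * (sum of f values)
= 3/2 * 4247
= 12741/2 = 6370.50

6370.50


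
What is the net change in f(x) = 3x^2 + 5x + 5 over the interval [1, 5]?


Net change = f(b) - f(a)
f(x) = 3x^2 + 5x + 5
Compute f(5):
f(5) = 3 * 5^2 + 5 * 5 + 5
= 75 + 25 + 5
= 105
Compute f(1):
f(1) = 3 * 1^2 + 5 * 1 + 5
= 3 + 5 + 5
= 13
Net change = 105 - 13 = 92

92


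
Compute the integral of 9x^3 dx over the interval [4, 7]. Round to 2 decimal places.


Find the antiderivative of 9x^3:
F(x) = 9/4 * x^4
Apply the Fundamental Theorem of Calculus:
F(7) - F(4)
= 9/4 * 7^4 - 9/4 * 4^4
= 9/4 * (2401 - 256)
= 9/4 * 2145
= 19305/4 = 4826.25

4826.25


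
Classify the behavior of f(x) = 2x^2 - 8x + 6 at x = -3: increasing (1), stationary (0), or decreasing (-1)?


Compute f'(x) to determine behavior:
f'(x) = 4x - 8
f'(-3) = 4 * (-3) - 8
= -12 - 8
= -20
Since f'(-3) < 0, the function is decreasing (-1)

-1


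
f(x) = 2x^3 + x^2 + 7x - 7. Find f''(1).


First derivative:
f'(x) = 6x^2 + 2x + 7
Second derivative:
f''(x) = 12x + 2
Substitute x = 1:
f''(1) = 12 * 1 + 2
= 12 + 2
= 14

14


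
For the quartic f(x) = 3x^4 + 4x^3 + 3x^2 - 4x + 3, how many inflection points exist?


Inflection points occur where f''(x) = 0 and concavity changes.
f(x) = 3x^4 + 4x^3 + 3x^2 - 4x + 3
f'(x) = 12x^3 + 12x^2 + 6x - 4
f''(x) = 36x^2 + 24x + 6
This is a quadratic in x. Use the discriminant to count real roots.
Discriminant = (24)^2 - 4 * 36 * 6
= 576 - 864
= -288
Since discriminant < 0, f''(x) = 0 has no real solutions.
Number of inflection points: 0

0


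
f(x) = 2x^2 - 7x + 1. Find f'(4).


Differentiate term by term using power and sum rules:
f(x) = 2x^2 - 7x + 1
f'(x) = 4x - 7
Substitute x = 4:
f'(4) = 4 * 4 - 7
= 16 - 7
= 9

9


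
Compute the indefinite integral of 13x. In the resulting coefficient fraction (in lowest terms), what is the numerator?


Apply the power rule for integration:
integral of ax^n dx = a/(n+1) * x^(n+1) + C
integral of 13x dx
= 13/2 * x^2 + C
The coefficient in lowest terms is 13/2, and its numerator is 13

13


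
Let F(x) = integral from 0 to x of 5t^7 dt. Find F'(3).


By the Fundamental Theorem of Calculus (Part 1):
If F(x) = integral from 0 to x of f(t) dt, then F'(x) = f(x)
Here f(t) = 5t^7
So F'(x) = 5x^7
Evaluate at x = 3:
F'(3) = 5 * 3^7
= 5 * 2187
= 10935

10935


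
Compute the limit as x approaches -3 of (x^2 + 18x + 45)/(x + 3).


Direct substitution gives 0/0, so we factor the numerator.
Factor: (x^2 + 18x + 45) = (x + 3)(x + 15)
Cancel the common factor (x + 3):
(x^2 + 18x + 45)/(x + 3) = (x + 15)
Now substitute x = -3:
= (-3) - (-15) = 12

12


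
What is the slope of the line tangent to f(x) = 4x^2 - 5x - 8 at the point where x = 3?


The slope of the tangent line equals f'(x) at the point.
f(x) = 4x^2 - 5x - 8
f'(x) = 8x - 5
At x = 3:
f'(3) = 8 * 3 - 5
= 24 - 5
= 19

19


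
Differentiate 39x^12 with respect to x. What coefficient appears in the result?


We apply the power rule: d/dx [ax^n] = a*n * x^(n-1)
d/dx [39x^12]
= 39 * 12 * x^(12-1)
= 468x^11
The coefficient is 468

468


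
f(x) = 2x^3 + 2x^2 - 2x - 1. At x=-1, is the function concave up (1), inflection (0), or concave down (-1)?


Concavity is determined by the sign of f''(x).
f(x) = 2x^3 + 2x^2 - 2x - 1
f'(x) = 6x^2 + 4x - 2
f''(x) = 12x + 4
f''(-1) = 12 * (-1) + 4
= -12 + 4
= -8
Since f''(-1) < 0, the function is concave down (-1)

-1


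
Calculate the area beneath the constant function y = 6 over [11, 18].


The area under a constant function y = 6 is a rectangle.
Width = 18 - 11 = 7
Height = 6
Area = width * height
= 7 * 6
= 42

42


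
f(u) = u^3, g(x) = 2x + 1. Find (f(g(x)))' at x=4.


Using the chain rule: (f(g(x)))' = f'(g(x)) * g'(x)
First, find g(4):
g(4) = 2 * 4 + 1 = 9
Next, f'(u) = 3u^2
And g'(x) = 2
So f'(g(4)) * g'(4)
= 3 * 9^2 * 2
= 3 * 81 * 2
= 486

486


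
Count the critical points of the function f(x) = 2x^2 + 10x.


Find where f'(x) = 0:
f'(x) = 4x + 10
Set f'(x) = 0:
4x + 10 = 0
x = -10 / 4 = -5/2
This is a linear equation in x, so there is exactly one solution.
Number of critical points: 1

1


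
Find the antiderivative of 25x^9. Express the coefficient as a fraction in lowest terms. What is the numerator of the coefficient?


Apply the power rule for integration:
integral of ax^n dx = a/(n+1) * x^(n+1) + C
integral of 25x^9 dx
= 25/10 * x^10 + C
= 5/2 * x^10 + C
The coefficient in lowest terms is 5/2, and its numerator is 5

5


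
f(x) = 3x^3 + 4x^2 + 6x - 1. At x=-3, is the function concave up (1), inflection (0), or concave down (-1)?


Concavity is determined by the sign of f''(x).
f(x) = 3x^3 + 4x^2 + 6x - 1
f'(x) = 9x^2 + 8x + 6
f''(x) = 18x + 8
f''(-3) = 18 * (-3) + 8
= -54 + 8
= -46
Since f''(-3) < 0, the function is concave down (-1)

-1


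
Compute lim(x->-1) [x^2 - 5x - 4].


Since polynomials are continuous, we use direct substitution.
lim(x->-1) of x^2 - 5x - 4
= 1 * (-1)^2 - 5 * (-1) - 4
= 1 + 5 - 4
= 2

2


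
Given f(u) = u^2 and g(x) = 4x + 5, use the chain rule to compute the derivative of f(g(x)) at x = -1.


Using the chain rule: (f(g(x)))' = f'(g(x)) * g'(x)
First, find g(-1):
g(-1) = 4 * (-1) + 5 = 1
Next, f'(u) = 2u
And g'(x) = 4
So f'(g(-1)) * g'(-1)
= 2 * 1 * 4
= 8

8


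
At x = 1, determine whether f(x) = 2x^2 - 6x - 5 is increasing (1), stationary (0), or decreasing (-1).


Compute f'(x) to determine behavior:
f'(x) = 4x - 6
f'(1) = 4 * 1 - 6
= 4 - 6
= -2
Since f'(1) < 0, the function is decreasing (-1)

-1


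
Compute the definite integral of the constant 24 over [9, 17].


The integral of a constant k over [a, b] equals k * (b - a).
integral from 9 to 17 of 24 dx
= 24 * (17 - 9)
= 24 * 8
= 192

192


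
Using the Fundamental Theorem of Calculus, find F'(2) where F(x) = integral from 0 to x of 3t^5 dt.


By the Fundamental Theorem of Calculus (Part 1):
If F(x) = integral from 0 to x of f(t) dt, then F'(x) = f(x)
Here f(t) = 3t^5
So F'(x) = 3x^5
Evaluate at x = 2:
F'(2) = 3 * 2^5
= 3 * 32
= 96

96


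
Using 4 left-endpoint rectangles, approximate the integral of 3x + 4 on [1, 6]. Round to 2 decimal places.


Left Riemann sum uses left endpoints of each subinterval.
Interval: [1, 6], n = 4
dx = (6 - 1) / 4 = 5/4
Left endpoints: [1, 9/4, 7/2, 19/4]
f values: [7, 43/4, 29/2, 73/4]
Sum = dx * (sum of f values)
= 5/4 * 101/2
= 505/8 ≈ 63.13

63.13


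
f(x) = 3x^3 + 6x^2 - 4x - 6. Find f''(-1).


First derivative:
f'(x) = 9x^2 + 12x - 4
Second derivative:
f''(x) = 18x + 12
Substitute x = -1:
f''(-1) = 18 * (-1) + 12
= -18 + 12
= -6

-6


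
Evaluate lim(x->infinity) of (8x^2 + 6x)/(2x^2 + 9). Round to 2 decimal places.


For limits at infinity with equal-degree polynomials,
we compare leading coefficients.
Numerator leading term: 8x^2
Denominator leading term: 2x^2
Divide both by x^2:
lim = (8 + 6/x) / (2 + 9/x^2)
As x -> infinity, the 1/x and 1/x^2 terms vanish:
= 8/2 = 4 = 4.00

4.00


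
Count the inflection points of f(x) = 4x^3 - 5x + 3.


Inflection points occur where f''(x) = 0 and concavity changes.
f(x) = 4x^3 - 5x + 3
f'(x) = 12x^2 - 5
f''(x) = 24x
Set f''(x) = 0:
24x = 0
x = 0 / 24 = 0
Since f''(x) is linear (degree 1), it changes sign at this point.
Therefore there is exactly 1 inflection point.

1


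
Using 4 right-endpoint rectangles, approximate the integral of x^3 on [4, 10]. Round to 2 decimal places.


Right Riemann sum uses right endpoints of each subinterval.
Interval: [4, 10], n = 4
dx = (10 - 4) / 4 = 3/2
Right endpoints: [11/2, 7, 17/2, 10]
f values: [1331/8, 343, 4913/8, 1000]
Sum = dx * (sum of f values)
= 3/2 * 4247/2
= 12741/4 = 3185.25

3185.25


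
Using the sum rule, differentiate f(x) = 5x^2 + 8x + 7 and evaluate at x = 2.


Differentiate term by term using power and sum rules:
f(x) = 5x^2 + 8x + 7
f'(x) = 10x + 8
Substitute x = 2:
f'(2) = 10 * 2 + 8
= 20 + 8
= 28

28


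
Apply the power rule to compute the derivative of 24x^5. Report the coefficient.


We apply the power rule: d/dx [ax^n] = a*n * x^(n-1)
d/dx [24x^5]
= 24 * 5 * x^(5-1)
= 120x^4
The coefficient is 120

120


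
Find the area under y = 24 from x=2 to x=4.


The area under a constant function y = 24 is a rectangle.
Width = 4 - 2 = 2
Height = 24
Area = width * height
= 2 * 24
= 48

48


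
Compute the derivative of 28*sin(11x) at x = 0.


Apply the chain rule to differentiate 28*sin(11x):
d/dx [28*sin(11x)]
= 28 * cos(11x) * d/dx(11x)
= 28 * 11 * cos(11x)
= 308 * cos(11x)
Evaluate at x = 0:
= 308 * cos(0)
= 308 * 1
= 308

308


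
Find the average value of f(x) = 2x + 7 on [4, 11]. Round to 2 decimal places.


Average value = 1/(b-a) * integral from a to b of f(x) dx
First compute the integral of 2x + 7:
F(x) = x^2 + 7x
F(11) = 1 * 121 + 7 * 11 = 198
F(4) = 1 * 16 + 7 * 4 = 44
Integral = 198 - 44 = 154
Average = 154 / (11 - 4) = 154 / 7
= 22 = 22.00

22.00


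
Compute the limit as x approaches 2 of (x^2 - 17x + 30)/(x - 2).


Direct substitution gives 0/0, so we factor the numerator.
Factor: (x^2 - 17x + 30) = (x - 2)(x - 15)
Cancel the common factor (x - 2):
(x^2 - 17x + 30)/(x - 2) = (x - 15)
Now substitute x = 2:
= (2) - (15) = -13

-13


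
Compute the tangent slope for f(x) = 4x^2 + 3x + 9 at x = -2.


The slope of the tangent line equals f'(x) at the point.
f(x) = 4x^2 + 3x + 9
f'(x) = 8x + 3
At x = -2:
f'(-2) = 8 * (-2) + 3
= -16 + 3
= -13

-13


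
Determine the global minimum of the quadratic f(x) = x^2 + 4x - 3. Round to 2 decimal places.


For a quadratic f(x) = ax^2 + bx + c with a > 0, the minimum is at the vertex.
Vertex x-coordinate: x = -b/(2a)
x = -(4) / (2 * 1)
x = -4/2 = -2
Substitute back to find the minimum value:
f(-2) = 1 * (-2)^2 + 4 * (-2) - 3
= 4 - 8 - 3
= -7 = -7.00

-7.00


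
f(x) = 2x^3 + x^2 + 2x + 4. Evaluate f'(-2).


Differentiate f(x) = 2x^3 + x^2 + 2x + 4 term by term:
f'(x) = 6x^2 + 2x + 2
Substitute x = -2:
f'(-2) = 6 * (-2)^2 + 2 * (-2) + 2
= 24 - 4 + 2
= 22

22


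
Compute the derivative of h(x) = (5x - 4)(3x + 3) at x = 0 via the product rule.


Let u(x) = 5x - 4 and v(x) = 3x + 3
u'(x) = 5
v'(x) = 3
Product rule: h'(x) = u'(x)*v(x) + u(x)*v'(x)
= 5 * (3x + 3) + (5x - 4) * 3
At x = 0:
u(0) = 5 * 0 - 4 = -4
v(0) = 3 * 0 + 3 = 3
h'(0) = 5 * 3 + (-4) * 3
= 15 - 12
= 3

3


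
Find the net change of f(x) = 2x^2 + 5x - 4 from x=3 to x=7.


Net change = f(b) - f(a)
f(x) = 2x^2 + 5x - 4
Compute f(7):
f(7) = 2 * 7^2 + 5 * 7 - 4
= 98 + 35 - 4
= 129
Compute f(3):
f(3) = 2 * 3^2 + 5 * 3 - 4
= 18 + 15 - 4
= 29
Net change = 129 - 29 = 100

100


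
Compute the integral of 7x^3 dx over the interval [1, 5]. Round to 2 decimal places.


Find the antiderivative of 7x^3:
F(x) = 7/4 * x^4
Apply the Fundamental Theorem of Calculus:
F(5) - F(1)
= 7/4 * 5^4 - 7/4 * 1^4
= 7/4 * (625 - 1)
= 7/4 * 624
= 1092 = 1092.00

1092.00


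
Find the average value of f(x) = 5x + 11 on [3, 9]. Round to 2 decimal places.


Average value = 1/(b-a) * integral from a to b of f(x) dx
First compute the integral of 5x + 11:
F(x) = (5/2)x^2 + 11x
F(9) = 5/2 * 81 + 11 * 9 = 603/2
F(3) = 5/2 * 9 + 11 * 3 = 111/2
Integral = 603/2 - 111/2 = 246
Average = 246 / (9 - 3) = 246 / 6
= 41 = 41.00

41.00


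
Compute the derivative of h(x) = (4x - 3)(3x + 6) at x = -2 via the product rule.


Let u(x) = 4x - 3 and v(x) = 3x + 6
u'(x) = 4
v'(x) = 3
Product rule: h'(x) = u'(x)*v(x) + u(x)*v'(x)
= 4 * (3x + 6) + (4x - 3) * 3
At x = -2:
u(-2) = 4 * (-2) - 3 = -11
v(-2) = 3 * (-2) + 6 = 0
h'(-2) = 4 * 0 + (-11) * 3
= 0 - 33
= -33

-33


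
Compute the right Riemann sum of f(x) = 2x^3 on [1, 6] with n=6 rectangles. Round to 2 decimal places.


Right Riemann sum uses right endpoints of each subinterval.
Interval: [1, 6], n = 6
dx = (6 - 1) / 6 = 5/6
Right endpoints: [11/6, 8/3, 7/2, 13/3, 31/6, 6]
f values: [1331/108, 1024/27, 343/4, 4394/27, 29791/108, 432]
Sum = dx * (sum of f values)
= 5/6 * 12079/12
= 60395/72 ≈ 838.82

838.82


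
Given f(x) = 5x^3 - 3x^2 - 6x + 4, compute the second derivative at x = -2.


First derivative:
f'(x) = 15x^2 - 6x - 6
Second derivative:
f''(x) = 30x - 6
Substitute x = -2:
f''(-2) = 30 * (-2) - 6
= -60 - 6
= -66

-66


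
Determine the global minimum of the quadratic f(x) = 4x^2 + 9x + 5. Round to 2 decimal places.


For a quadratic f(x) = ax^2 + bx + c with a > 0, the minimum is at the vertex.
Vertex x-coordinate: x = -b/(2a)
x = -(9) / (2 * 4)
x = -9/8
Substitute back to find the minimum value:
f(-9/8) = 4 * (-9/8)^2 + 9 * (-9/8) + 5
= 81/16 - 81/8 + 5
= -1/16 ≈ -0.06

-0.06


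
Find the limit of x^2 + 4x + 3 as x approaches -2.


Since polynomials are continuous, we use direct substitution.
lim(x->-2) of x^2 + 4x + 3
= 1 * (-2)^2 + 4 * (-2) + 3
= 4 - 8 + 3
= -1

-1


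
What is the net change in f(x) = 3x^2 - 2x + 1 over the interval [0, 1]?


Net change = f(b) - f(a)
f(x) = 3x^2 - 2x + 1
Compute f(1):
f(1) = 3 * 1^2 - 2 * 1 + 1
= 3 - 2 + 1
= 2
Compute f(0):
f(0) = 3 * 0^2 - 2 * 0 + 1
= 0 + 0 + 1
= 1
Net change = 2 - 1 = 1

1


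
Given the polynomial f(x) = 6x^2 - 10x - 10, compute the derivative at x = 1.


Differentiate term by term using power and sum rules:
f(x) = 6x^2 - 10x - 10
f'(x) = 12x - 10
Substitute x = 1:
f'(1) = 12 * 1 - 10
= 12 - 10
= 2

2


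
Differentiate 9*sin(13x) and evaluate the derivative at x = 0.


Apply the chain rule to differentiate 9*sin(13x):
d/dx [9*sin(13x)]
= 9 * cos(13x) * d/dx(13x)
= 9 * 13 * cos(13x)
= 117 * cos(13x)
Evaluate at x = 0:
= 117 * cos(0)
= 117 * 1
= 117

117


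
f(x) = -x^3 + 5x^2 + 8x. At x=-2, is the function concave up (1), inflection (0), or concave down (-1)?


Concavity is determined by the sign of f''(x).
f(x) = -x^3 + 5x^2 + 8x
f'(x) = -3x^2 + 10x + 8
f''(x) = -6x + 10
f''(-2) = -6 * (-2) + 10
= 12 + 10
= 22
Since f''(-2) > 0, the function is concave up (1)

1


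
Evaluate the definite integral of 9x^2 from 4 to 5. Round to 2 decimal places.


Find the antiderivative of 9x^2:
F(x) = 9/3 * x^3
Apply the Fundamental Theorem of Calculus:
F(5) - F(4)
= 9/3 * 5^3 - 9/3 * 4^3
= 9/3 * (125 - 64)
= 9/3 * 61
= 183 = 183.00

183.00


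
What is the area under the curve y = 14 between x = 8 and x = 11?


The area under a constant function y = 14 is a rectangle.
Width = 11 - 8 = 3
Height = 14
Area = width * height
= 3 * 14
= 42

42


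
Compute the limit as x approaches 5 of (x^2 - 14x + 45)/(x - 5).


Direct substitution gives 0/0, so we factor the numerator.
Factor: (x^2 - 14x + 45) = (x - 5)(x - 9)
Cancel the common factor (x - 5):
(x^2 - 14x + 45)/(x - 5) = (x - 9)
Now substitute x = 5:
= (5) - (9) = -4

-4


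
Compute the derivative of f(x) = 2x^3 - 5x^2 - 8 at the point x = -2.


Differentiate f(x) = 2x^3 - 5x^2 - 8 term by term:
f'(x) = 6x^2 - 10x
Substitute x = -2:
f'(-2) = 6 * (-2)^2 - 10 * (-2) + 0
= 24 + 20 + 0
= 44

44


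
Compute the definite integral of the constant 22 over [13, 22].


The integral of a constant k over [a, b] equals k * (b - a).
integral from 13 to 22 of 22 dx
= 22 * (22 - 13)
= 22 * 9
= 198

198


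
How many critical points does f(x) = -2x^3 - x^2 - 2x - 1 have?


Find where f'(x) = 0:
f(x) = -2x^3 - x^2 - 2x - 1
f'(x) = -6x^2 - 2x - 2
This is a quadratic in x. Use the discriminant to count real roots.
Discriminant = (-2)^2 - 4 * (-6) * (-2)
= 4 - 48
= -44
Since discriminant < 0, f'(x) = 0 has no real solutions.
Number of critical points: 0

0


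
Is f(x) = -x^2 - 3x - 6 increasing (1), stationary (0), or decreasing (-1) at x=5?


Compute f'(x) to determine behavior:
f'(x) = -2x - 3
f'(5) = -2 * 5 - 3
= -10 - 3
= -13
Since f'(5) < 0, the function is decreasing (-1)

-1


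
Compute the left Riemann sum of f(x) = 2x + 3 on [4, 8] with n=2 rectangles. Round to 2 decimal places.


Left Riemann sum uses left endpoints of each subinterval.
Interval: [4, 8], n = 2
dx = (8 - 4) / 2 = 2
Left endpoints: [4, 6]
f values: [11, 15]
Sum = dx * (sum of f values)
= 2 * 26
= 52 = 52.00

52.00


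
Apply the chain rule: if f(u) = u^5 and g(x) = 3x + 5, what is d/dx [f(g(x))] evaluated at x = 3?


Using the chain rule: (f(g(x)))' = f'(g(x)) * g'(x)
First, find g(3):
g(3) = 3 * 3 + 5 = 14
Next, f'(u) = 5u^4
And g'(x) = 3
So f'(g(3)) * g'(3)
= 5 * 14^4 * 3
= 5 * 38416 * 3
= 576240

576240


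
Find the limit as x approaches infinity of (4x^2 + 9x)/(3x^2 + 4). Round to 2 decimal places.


For limits at infinity with equal-degree polynomials,
we compare leading coefficients.
Numerator leading term: 4x^2
Denominator leading term: 3x^2
Divide both by x^2:
lim = (4 + 9/x) / (3 + 4/x^2)
As x -> infinity, the 1/x and 1/x^2 terms vanish:
= 4/3 ≈ 1.33

1.33


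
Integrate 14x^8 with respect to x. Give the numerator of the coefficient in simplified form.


Apply the power rule for integration:
integral of ax^n dx = a/(n+1) * x^(n+1) + C
integral of 14x^8 dx
= 14/9 * x^9 + C
The coefficient in lowest terms is 14/9, and its numerator is 14

14


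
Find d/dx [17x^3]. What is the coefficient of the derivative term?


We apply the power rule: d/dx [ax^n] = a*n * x^(n-1)
d/dx [17x^3]
= 17 * 3 * x^(3-1)
= 51x^2
The coefficient is 51

51


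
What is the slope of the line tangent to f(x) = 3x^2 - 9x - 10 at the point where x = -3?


The slope of the tangent line equals f'(x) at the point.
f(x) = 3x^2 - 9x - 10
f'(x) = 6x - 9
At x = -3:
f'(-3) = 6 * (-3) - 9
= -18 - 9
= -27

-27


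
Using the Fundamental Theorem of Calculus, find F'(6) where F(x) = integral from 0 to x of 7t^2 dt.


By the Fundamental Theorem of Calculus (Part 1):
If F(x) = integral from 0 to x of f(t) dt, then F'(x) = f(x)
Here f(t) = 7t^2
So F'(x) = 7x^2
Evaluate at x = 6:
F'(6) = 7 * 6^2
= 7 * 36
= 252

252


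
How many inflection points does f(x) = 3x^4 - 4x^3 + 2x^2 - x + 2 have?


Inflection points occur where f''(x) = 0 and concavity changes.
f(x) = 3x^4 - 4x^3 + 2x^2 - x + 2
f'(x) = 12x^3 - 12x^2 + 4x - 1
f''(x) = 36x^2 - 24x + 4
This is a quadratic in x. Use the discriminant to count real roots.
Discriminant = (-24)^2 - 4 * 36 * 4
= 576 - 576
= 0
Since discriminant = 0, f''(x) = 0 has a single repeated root.
At a repeated root the quadratic f''(x) touches zero but does not change sign, so concavity does not change.
Number of inflection points: 0

0


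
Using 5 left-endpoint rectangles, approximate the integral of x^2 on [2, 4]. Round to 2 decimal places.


Left Riemann sum uses left endpoints of each subinterval.
Interval: [2, 4], n = 5
dx = (4 - 2) / 5 = 2/5
Left endpoints: [2, 12/5, 14/5, 16/5, 18/5]
f values: [4, 144/25, 196/25, 256/25, 324/25]
Sum = dx * (sum of f values)
= 2/5 * 204/5
= 408/25 = 16.32

16.32


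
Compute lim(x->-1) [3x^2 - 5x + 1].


Since polynomials are continuous, we use direct substitution.
lim(x->-1) of 3x^2 - 5x + 1
= 3 * (-1)^2 - 5 * (-1) + 1
= 3 + 5 + 1
= 9

9


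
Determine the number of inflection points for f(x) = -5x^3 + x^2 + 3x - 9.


Inflection points occur where f''(x) = 0 and concavity changes.
f(x) = -5x^3 + x^2 + 3x - 9
f'(x) = -15x^2 + 2x + 3
f''(x) = -30x + 2
Set f''(x) = 0:
-30x + 2 = 0
x = -2 / (-30) = 1/15
Since f''(x) is linear (degree 1), it changes sign at this point.
Therefore there is exactly 1 inflection point.

1


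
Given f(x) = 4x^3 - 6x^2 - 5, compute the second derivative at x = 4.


First derivative:
f'(x) = 12x^2 - 12x
Second derivative:
f''(x) = 24x - 12
Substitute x = 4:
f''(4) = 24 * 4 - 12
= 96 - 12
= 84

84


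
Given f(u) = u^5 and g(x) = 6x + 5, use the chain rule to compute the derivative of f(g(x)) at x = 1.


Using the chain rule: (f(g(x)))' = f'(g(x)) * g'(x)
First, find g(1):
g(1) = 6 * 1 + 5 = 11
Next, f'(u) = 5u^4
And g'(x) = 6
So f'(g(1)) * g'(1)
= 5 * 11^4 * 6
= 5 * 14641 * 6
= 439230

439230


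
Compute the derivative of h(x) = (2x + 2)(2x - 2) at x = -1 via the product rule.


Let u(x) = 2x + 2 and v(x) = 2x - 2
u'(x) = 2
v'(x) = 2
Product rule: h'(x) = u'(x)*v(x) + u(x)*v'(x)
= 2 * (2x - 2) + (2x + 2) * 2
At x = -1:
u(-1) = 2 * (-1) + 2 = 0
v(-1) = 2 * (-1) - 2 = -4
h'(-1) = 2 * (-4) + 0 * 2
= -8 + 0
= -8

-8


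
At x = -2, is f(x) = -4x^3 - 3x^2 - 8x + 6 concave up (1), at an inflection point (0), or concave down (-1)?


Concavity is determined by the sign of f''(x).
f(x) = -4x^3 - 3x^2 - 8x + 6
f'(x) = -12x^2 - 6x - 8
f''(x) = -24x - 6
f''(-2) = -24 * (-2) - 6
= 48 - 6
= 42
Since f''(-2) > 0, the function is concave up (1)

1


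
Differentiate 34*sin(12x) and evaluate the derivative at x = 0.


Apply the chain rule to differentiate 34*sin(12x):
d/dx [34*sin(12x)]
= 34 * cos(12x) * d/dx(12x)
= 34 * 12 * cos(12x)
= 408 * cos(12x)
Evaluate at x = 0:
= 408 * cos(0)
= 408 * 1
= 408

408


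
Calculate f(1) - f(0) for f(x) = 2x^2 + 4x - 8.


Net change = f(b) - f(a)
f(x) = 2x^2 + 4x - 8
Compute f(1):
f(1) = 2 * 1^2 + 4 * 1 - 8
= 2 + 4 - 8
= -2
Compute f(0):
f(0) = 2 * 0^2 + 4 * 0 - 8
= 0 + 0 - 8
= -8
Net change = -2 - (-8) = 6

6


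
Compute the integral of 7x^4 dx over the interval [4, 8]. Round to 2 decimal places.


Find the antiderivative of 7x^4:
F(x) = 7/5 * x^5
Apply the Fundamental Theorem of Calculus:
F(8) - F(4)
= 7/5 * 8^5 - 7/5 * 4^5
= 7/5 * (32768 - 1024)
= 7/5 * 31744
= 222208/5 = 44441.60

44441.60


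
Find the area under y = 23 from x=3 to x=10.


The area under a constant function y = 23 is a rectangle.
Width = 10 - 3 = 7
Height = 23
Area = width * height
= 7 * 23
= 161

161


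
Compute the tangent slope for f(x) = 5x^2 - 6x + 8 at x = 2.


The slope of the tangent line equals f'(x) at the point.
f(x) = 5x^2 - 6x + 8
f'(x) = 10x - 6
At x = 2:
f'(2) = 10 * 2 - 6
= 20 - 6
= 14

14


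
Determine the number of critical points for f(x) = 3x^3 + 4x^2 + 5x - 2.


Find where f'(x) = 0:
f(x) = 3x^3 + 4x^2 + 5x - 2
f'(x) = 9x^2 + 8x + 5
This is a quadratic in x. Use the discriminant to count real roots.
Discriminant = (8)^2 - 4 * 9 * 5
= 64 - 180
= -116
Since discriminant < 0, f'(x) = 0 has no real solutions.
Number of critical points: 0

0


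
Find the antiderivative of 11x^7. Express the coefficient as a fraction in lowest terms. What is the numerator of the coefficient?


Apply the power rule for integration:
integral of ax^n dx = a/(n+1) * x^(n+1) + C
integral of 11x^7 dx
= 11/8 * x^8 + C
The coefficient in lowest terms is 11/8, and its numerator is 11

11


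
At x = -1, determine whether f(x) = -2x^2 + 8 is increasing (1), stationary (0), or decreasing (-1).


Compute f'(x) to determine behavior:
f'(x) = -4x
f'(-1) = -4 * (-1) + 0
= 4 + 0
= 4
Since f'(-1) > 0, the function is increasing (1)

1


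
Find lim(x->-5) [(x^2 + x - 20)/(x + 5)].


Direct substitution gives 0/0, so we factor the numerator.
Factor: (x^2 + x - 20) = (x + 5)(x - 4)
Cancel the common factor (x + 5):
(x^2 + x - 20)/(x + 5) = (x - 4)
Now substitute x = -5:
= (-5) - (4) = -9

-9


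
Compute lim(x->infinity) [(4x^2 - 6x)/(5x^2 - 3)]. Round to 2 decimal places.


For limits at infinity with equal-degree polynomials,
we compare leading coefficients.
Numerator leading term: 4x^2
Denominator leading term: 5x^2
Divide both by x^2:
lim = (4 - 6/x) / (5 - 3/x^2)
As x -> infinity, the 1/x and 1/x^2 terms vanish:
= 4/5 = 0.80

0.80


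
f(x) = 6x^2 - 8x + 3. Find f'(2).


Differentiate term by term using power and sum rules:
f(x) = 6x^2 - 8x + 3
f'(x) = 12x - 8
Substitute x = 2:
f'(2) = 12 * 2 - 8
= 24 - 8
= 16

16


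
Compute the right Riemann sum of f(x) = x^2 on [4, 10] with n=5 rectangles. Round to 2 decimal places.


Right Riemann sum uses right endpoints of each subinterval.
Interval: [4, 10], n = 5
dx = (10 - 4) / 5 = 6/5
Right endpoints: [26/5, 32/5, 38/5, 44/5, 10]
f values: [676/25, 1024/25, 1444/25, 1936/25, 100]
Sum = dx * (sum of f values)
= 6/5 * 1516/5
= 9096/25 = 363.84

363.84


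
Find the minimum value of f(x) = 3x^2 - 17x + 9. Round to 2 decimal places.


For a quadratic f(x) = ax^2 + bx + c with a > 0, the minimum is at the vertex.
Vertex x-coordinate: x = -b/(2a)
x = -(-17) / (2 * 3)
x = 17/6
Substitute back to find the minimum value:
f(17/6) = 3 * (17/6)^2 - 17 * (17/6) + 9
= 289/12 - 289/6 + 9
= -181/12 ≈ -15.08

-15.08


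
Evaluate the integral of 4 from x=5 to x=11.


The integral of a constant k over [a, b] equals k * (b - a).
integral from 5 to 11 of 4 dx
= 4 * (11 - 5)
= 4 * 6
= 24

24


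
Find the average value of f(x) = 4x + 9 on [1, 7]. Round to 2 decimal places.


Average value = 1/(b-a) * integral from a to b of f(x) dx
First compute the integral of 4x + 9:
F(x) = 2x^2 + 9x
F(7) = 2 * 49 + 9 * 7 = 161
F(1) = 2 * 1 + 9 * 1 = 11
Integral = 161 - 11 = 150
Average = 150 / (7 - 1) = 150 / 6
= 25 = 25.00

25.00


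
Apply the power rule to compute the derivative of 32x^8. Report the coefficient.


We apply the power rule: d/dx [ax^n] = a*n * x^(n-1)
d/dx [32x^8]
= 32 * 8 * x^(8-1)
= 256x^7
The coefficient is 256

256


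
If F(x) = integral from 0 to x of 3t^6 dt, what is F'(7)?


By the Fundamental Theorem of Calculus (Part 1):
If F(x) = integral from 0 to x of f(t) dt, then F'(x) = f(x)
Here f(t) = 3t^6
So F'(x) = 3x^6
Evaluate at x = 7:
F'(7) = 3 * 7^6
= 3 * 117649
= 352947

352947


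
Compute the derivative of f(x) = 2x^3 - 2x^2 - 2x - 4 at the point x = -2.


Differentiate f(x) = 2x^3 - 2x^2 - 2x - 4 term by term:
f'(x) = 6x^2 - 4x - 2
Substitute x = -2:
f'(-2) = 6 * (-2)^2 - 4 * (-2) - 2
= 24 + 8 - 2
= 30

30


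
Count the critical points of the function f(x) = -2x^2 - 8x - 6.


Find where f'(x) = 0:
f'(x) = -4x - 8
Set f'(x) = 0:
-4x - 8 = 0
x = 8 / (-4) = -2
This is a linear equation in x, so there is exactly one solution.
Number of critical points: 1

1


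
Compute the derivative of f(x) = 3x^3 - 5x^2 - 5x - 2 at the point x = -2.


Differentiate f(x) = 3x^3 - 5x^2 - 5x - 2 term by term:
f'(x) = 9x^2 - 10x - 5
Substitute x = -2:
f'(-2) = 9 * (-2)^2 - 10 * (-2) - 5
= 36 + 20 - 5
= 51

51


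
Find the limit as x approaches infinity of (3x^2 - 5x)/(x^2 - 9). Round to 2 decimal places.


For limits at infinity with equal-degree polynomials,
we compare leading coefficients.
Numerator leading term: 3x^2
Denominator leading term: x^2
Divide both by x^2:
lim = (3 - 5/x) / (1 - 9/x^2)
As x -> infinity, the 1/x and 1/x^2 terms vanish:
= 3/1 = 3 = 3.00

3.00


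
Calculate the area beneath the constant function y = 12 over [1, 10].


The area under a constant function y = 12 is a rectangle.
Width = 10 - 1 = 9
Height = 12
Area = width * height
= 9 * 12
= 108

108


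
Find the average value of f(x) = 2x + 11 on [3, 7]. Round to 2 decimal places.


Average value = 1/(b-a) * integral from a to b of f(x) dx
First compute the integral of 2x + 11:
F(x) = x^2 + 11x
F(7) = 1 * 49 + 11 * 7 = 126
F(3) = 1 * 9 + 11 * 3 = 42
Integral = 126 - 42 = 84
Average = 84 / (7 - 3) = 84 / 4
= 21 = 21.00

21.00


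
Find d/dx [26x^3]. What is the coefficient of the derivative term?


We apply the power rule: d/dx [ax^n] = a*n * x^(n-1)
d/dx [26x^3]
= 26 * 3 * x^(3-1)
= 78x^2
The coefficient is 78

78


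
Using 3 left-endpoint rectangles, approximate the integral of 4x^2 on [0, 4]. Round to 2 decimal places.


Left Riemann sum uses left endpoints of each subinterval.
Interval: [0, 4], n = 3
dx = (4 - 0) / 3 = 4/3
Left endpoints: [0, 4/3, 8/3]
f values: [0, 64/9, 256/9]
Sum = dx * (sum of f values)
= 4/3 * 320/9
= 1280/27 ≈ 47.41

47.41


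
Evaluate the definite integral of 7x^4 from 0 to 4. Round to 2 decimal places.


Find the antiderivative of 7x^4:
F(x) = 7/5 * x^5
Apply the Fundamental Theorem of Calculus:
F(4) - F(0)
= 7/5 * 4^5 - 7/5 * 0^5
= 7/5 * (1024 - 0)
= 7/5 * 1024
= 7168/5 = 1433.60

1433.60


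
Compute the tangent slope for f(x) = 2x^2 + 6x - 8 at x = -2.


The slope of the tangent line equals f'(x) at the point.
f(x) = 2x^2 + 6x - 8
f'(x) = 4x + 6
At x = -2:
f'(-2) = 4 * (-2) + 6
= -8 + 6
= -2

-2


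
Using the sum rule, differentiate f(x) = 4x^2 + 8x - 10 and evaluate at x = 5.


Differentiate term by term using power and sum rules:
f(x) = 4x^2 + 8x - 10
f'(x) = 8x + 8
Substitute x = 5:
f'(5) = 8 * 5 + 8
= 40 + 8
= 48

48


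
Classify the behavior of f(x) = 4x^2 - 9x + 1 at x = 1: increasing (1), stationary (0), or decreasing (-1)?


Compute f'(x) to determine behavior:
f'(x) = 8x - 9
f'(1) = 8 * 1 - 9
= 8 - 9
= -1
Since f'(1) < 0, the function is decreasing (-1)

-1


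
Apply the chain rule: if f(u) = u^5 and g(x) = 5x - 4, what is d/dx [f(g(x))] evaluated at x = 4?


Using the chain rule: (f(g(x)))' = f'(g(x)) * g'(x)
First, find g(4):
g(4) = 5 * 4 - 4 = 16
Next, f'(u) = 5u^4
And g'(x) = 5
So f'(g(4)) * g'(4)
= 5 * 16^4 * 5
= 5 * 65536 * 5
= 1638400

1638400


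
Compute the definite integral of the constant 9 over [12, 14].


The integral of a constant k over [a, b] equals k * (b - a).
integral from 12 to 14 of 9 dx
= 9 * (14 - 12)
= 9 * 2
= 18

18


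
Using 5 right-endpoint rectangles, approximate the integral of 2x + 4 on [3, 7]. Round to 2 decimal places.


Right Riemann sum uses right endpoints of each subinterval.
Interval: [3, 7], n = 5
dx = (7 - 3) / 5 = 4/5
Right endpoints: [19/5, 23/5, 27/5, 31/5, 7]
f values: [58/5, 66/5, 74/5, 82/5, 18]
Sum = dx * (sum of f values)
= 4/5 * 74
= 296/5 = 59.20

59.20


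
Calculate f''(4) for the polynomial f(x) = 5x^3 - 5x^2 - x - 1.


First derivative:
f'(x) = 15x^2 - 10x - 1
Second derivative:
f''(x) = 30x - 10
Substitute x = 4:
f''(4) = 30 * 4 - 10
= 120 - 10
= 110

110


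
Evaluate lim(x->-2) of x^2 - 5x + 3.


Since polynomials are continuous, we use direct substitution.
lim(x->-2) of x^2 - 5x + 3
= 1 * (-2)^2 - 5 * (-2) + 3
= 4 + 10 + 3
= 17

17


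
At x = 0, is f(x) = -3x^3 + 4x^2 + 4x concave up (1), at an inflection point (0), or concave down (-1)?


Concavity is determined by the sign of f''(x).
f(x) = -3x^3 + 4x^2 + 4x
f'(x) = -9x^2 + 8x + 4
f''(x) = -18x + 8
f''(0) = -18 * 0 + 8
= 0 + 8
= 8
Since f''(0) > 0, the function is concave up (1)

1


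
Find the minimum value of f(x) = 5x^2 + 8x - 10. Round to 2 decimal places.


For a quadratic f(x) = ax^2 + bx + c with a > 0, the minimum is at the vertex.
Vertex x-coordinate: x = -b/(2a)
x = -(8) / (2 * 5)
x = -8/10 = -4/5
Substitute back to find the minimum value:
f(-4/5) = 5 * (-4/5)^2 + 8 * (-4/5) - 10
= 16/5 - 32/5 - 10
= -66/5 = -13.20

-13.20


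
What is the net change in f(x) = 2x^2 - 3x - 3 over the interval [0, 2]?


Net change = f(b) - f(a)
f(x) = 2x^2 - 3x - 3
Compute f(2):
f(2) = 2 * 2^2 - 3 * 2 - 3
= 8 - 6 - 3
= -1
Compute f(0):
f(0) = 2 * 0^2 - 3 * 0 - 3
= 0 + 0 - 3
= -3
Net change = -1 - (-3) = 2

2


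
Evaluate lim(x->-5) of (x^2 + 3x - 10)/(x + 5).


Direct substitution gives 0/0, so we factor the numerator.
Factor: (x^2 + 3x - 10) = (x + 5)(x - 2)
Cancel the common factor (x + 5):
(x^2 + 3x - 10)/(x + 5) = (x - 2)
Now substitute x = -5:
= (-5) - (2) = -7

-7


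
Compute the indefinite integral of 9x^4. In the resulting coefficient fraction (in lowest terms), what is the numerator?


Apply the power rule for integration:
integral of ax^n dx = a/(n+1) * x^(n+1) + C
integral of 9x^4 dx
= 9/5 * x^5 + C
The coefficient in lowest terms is 9/5, and its numerator is 9

9


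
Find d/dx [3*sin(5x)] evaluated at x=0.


Apply the chain rule to differentiate 3*sin(5x):
d/dx [3*sin(5x)]
= 3 * cos(5x) * d/dx(5x)
= 3 * 5 * cos(5x)
= 15 * cos(5x)
Evaluate at x = 0:
= 15 * cos(0)
= 15 * 1
= 15

15


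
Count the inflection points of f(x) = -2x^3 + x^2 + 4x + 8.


Inflection points occur where f''(x) = 0 and concavity changes.
f(x) = -2x^3 + x^2 + 4x + 8
f'(x) = -6x^2 + 2x + 4
f''(x) = -12x + 2
Set f''(x) = 0:
-12x + 2 = 0
x = -2 / (-12) = 1/6
Since f''(x) is linear (degree 1), it changes sign at this point.
Therefore there is exactly 1 inflection point.

1


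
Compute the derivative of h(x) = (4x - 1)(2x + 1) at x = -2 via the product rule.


Let u(x) = 4x - 1 and v(x) = 2x + 1
u'(x) = 4
v'(x) = 2
Product rule: h'(x) = u'(x)*v(x) + u(x)*v'(x)
= 4 * (2x + 1) + (4x - 1) * 2
At x = -2:
u(-2) = 4 * (-2) - 1 = -9
v(-2) = 2 * (-2) + 1 = -3
h'(-2) = 4 * (-3) + (-9) * 2
= -12 - 18
= -30

-30


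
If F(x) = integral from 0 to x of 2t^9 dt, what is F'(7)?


By the Fundamental Theorem of Calculus (Part 1):
If F(x) = integral from 0 to x of f(t) dt, then F'(x) = f(x)
Here f(t) = 2t^9
So F'(x) = 2x^9
Evaluate at x = 7:
F'(7) = 2 * 7^9
= 2 * 40353607
= 80707214

80707214


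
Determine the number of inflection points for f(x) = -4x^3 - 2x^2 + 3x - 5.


Inflection points occur where f''(x) = 0 and concavity changes.
f(x) = -4x^3 - 2x^2 + 3x - 5
f'(x) = -12x^2 - 4x + 3
f''(x) = -24x - 4
Set f''(x) = 0:
-24x - 4 = 0
x = 4 / (-24) = -1/6
Since f''(x) is linear (degree 1), it changes sign at this point.
Therefore there is exactly 1 inflection point.

1


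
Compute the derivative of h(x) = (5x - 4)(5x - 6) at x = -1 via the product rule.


Let u(x) = 5x - 4 and v(x) = 5x - 6
u'(x) = 5
v'(x) = 5
Product rule: h'(x) = u'(x)*v(x) + u(x)*v'(x)
= 5 * (5x - 6) + (5x - 4) * 5
At x = -1:
u(-1) = 5 * (-1) - 4 = -9
v(-1) = 5 * (-1) - 6 = -11
h'(-1) = 5 * (-11) + (-9) * 5
= -55 - 45
= -100

-100


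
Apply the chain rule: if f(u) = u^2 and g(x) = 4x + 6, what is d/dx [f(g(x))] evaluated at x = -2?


Using the chain rule: (f(g(x)))' = f'(g(x)) * g'(x)
First, find g(-2):
g(-2) = 4 * (-2) + 6 = -2
Next, f'(u) = 2u
And g'(x) = 4
So f'(g(-2)) * g'(-2)
= 2 * (-2) * 4
= -16

-16


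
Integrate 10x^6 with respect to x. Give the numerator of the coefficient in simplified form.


Apply the power rule for integration:
integral of ax^n dx = a/(n+1) * x^(n+1) + C
integral of 10x^6 dx
= 10/7 * x^7 + C
The coefficient in lowest terms is 10/7, and its numerator is 10

10


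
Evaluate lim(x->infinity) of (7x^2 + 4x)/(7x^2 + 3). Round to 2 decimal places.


For limits at infinity with equal-degree polynomials,
we compare leading coefficients.
Numerator leading term: 7x^2
Denominator leading term: 7x^2
Divide both by x^2:
lim = (7 + 4/x) / (7 + 3/x^2)
As x -> infinity, the 1/x and 1/x^2 terms vanish:
= 7/7 = 1 = 1.00

1.00
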